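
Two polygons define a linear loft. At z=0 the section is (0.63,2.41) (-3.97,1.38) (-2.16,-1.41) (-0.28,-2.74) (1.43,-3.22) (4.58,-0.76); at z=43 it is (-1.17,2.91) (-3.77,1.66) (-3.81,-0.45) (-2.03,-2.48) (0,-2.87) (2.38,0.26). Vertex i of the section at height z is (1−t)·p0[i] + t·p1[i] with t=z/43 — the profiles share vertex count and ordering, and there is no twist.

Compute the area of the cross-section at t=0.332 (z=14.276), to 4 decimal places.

Cross-section at t=0.332: each vertex is (1-t)·p0[i] + t·p1[i].
  v1: (1-0.332)·(0.63,2.41) + 0.332·(-1.17,2.91) = (0.0324,2.5760)
  v2: (1-0.332)·(-3.97,1.38) + 0.332·(-3.77,1.66) = (-3.9036,1.4730)
  v3: (1-0.332)·(-2.16,-1.41) + 0.332·(-3.81,-0.45) = (-2.7078,-1.0913)
  v4: (1-0.332)·(-0.28,-2.74) + 0.332·(-2.03,-2.48) = (-0.8610,-2.6537)
  v5: (1-0.332)·(1.43,-3.22) + 0.332·(0,-2.87) = (0.9552,-3.1038)
  v6: (1-0.332)·(4.58,-0.76) + 0.332·(2.38,0.26) = (3.8496,-0.4214)
Shoelace sum Σ(x_i·y_{i+1} − x_{i+1}·y_i):
  i=1: 0.0324·1.4730 − -3.9036·2.5760 = +10.1034 (running +10.1034)
  i=2: -3.9036·-1.0913 − -2.7078·1.4730 = +8.2484 (running +18.3518)
  i=3: -2.7078·-2.6537 − -0.8610·-1.0913 = +6.2460 (running +24.5978)
  i=4: -0.8610·-3.1038 − 0.9552·-2.6537 = +5.2073 (running +29.8051)
  i=5: 0.9552·-0.4214 − 3.8496·-3.1038 = +11.5459 (running +41.3510)
  i=6: 3.8496·2.5760 − 0.0324·-0.4214 = +9.9302 (running +51.2812)
Area = |Σ|/2 = |51.2812|/2 = 25.6406

Area at t=0.332: 25.6406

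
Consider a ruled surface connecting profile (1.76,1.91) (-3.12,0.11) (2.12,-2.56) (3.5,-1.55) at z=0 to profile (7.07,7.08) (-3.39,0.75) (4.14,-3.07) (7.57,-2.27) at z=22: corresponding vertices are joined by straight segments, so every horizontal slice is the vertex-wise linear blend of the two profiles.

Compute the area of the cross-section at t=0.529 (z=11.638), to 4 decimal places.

Area at t=0.529: 34.9641

Cross-section at t=0.529: each vertex is (1-t)·p0[i] + t·p1[i].
  v1: (1-0.529)·(1.76,1.91) + 0.529·(7.07,7.08) = (4.5690,4.6449)
  v2: (1-0.529)·(-3.12,0.11) + 0.529·(-3.39,0.75) = (-3.2628,0.4486)
  v3: (1-0.529)·(2.12,-2.56) + 0.529·(4.14,-3.07) = (3.1886,-2.8298)
  v4: (1-0.529)·(3.5,-1.55) + 0.529·(7.57,-2.27) = (5.6530,-1.9309)
Shoelace sum Σ(x_i·y_{i+1} − x_{i+1}·y_i):
  i=1: 4.5690·0.4486 − -3.2628·4.6449 = +17.2051 (running +17.2051)
  i=2: -3.2628·-2.8298 − 3.1886·0.4486 = +7.8029 (running +25.0079)
  i=3: 3.1886·-1.9309 − 5.6530·-2.8298 = +9.8401 (running +34.8481)
  i=4: 5.6530·4.6449 − 4.5690·-1.9309 = +35.0801 (running +69.9282)
Area = |Σ|/2 = |69.9282|/2 = 34.9641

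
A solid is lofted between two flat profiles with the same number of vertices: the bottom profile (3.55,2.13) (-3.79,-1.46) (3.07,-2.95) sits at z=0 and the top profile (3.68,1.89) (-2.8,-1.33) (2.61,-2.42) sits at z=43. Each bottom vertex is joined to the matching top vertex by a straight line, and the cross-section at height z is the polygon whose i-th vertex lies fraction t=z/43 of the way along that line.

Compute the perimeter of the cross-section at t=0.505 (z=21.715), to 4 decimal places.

Cross-section at t=0.505: each vertex is (1-t)·p0[i] + t·p1[i].
  v1: (1-0.505)·(3.55,2.13) + 0.505·(3.68,1.89) = (3.6157,2.0088)
  v2: (1-0.505)·(-3.79,-1.46) + 0.505·(-2.8,-1.33) = (-3.2900,-1.3944)
  v3: (1-0.505)·(3.07,-2.95) + 0.505·(2.61,-2.42) = (2.8377,-2.6824)
Perimeter = Σ |v_{i+1} − v_i|:
  edge 1→2: √(-6.9057² + -3.4032²) = 7.6987 (running 7.6987)
  edge 2→3: √(6.1277² + -1.2880²) = 6.2617 (running 13.9604)
  edge 3→1: √(0.7780² + 4.6912²) = 4.7552 (running 18.7156)
Perimeter = 18.7156

Perimeter at t=0.505: 18.7156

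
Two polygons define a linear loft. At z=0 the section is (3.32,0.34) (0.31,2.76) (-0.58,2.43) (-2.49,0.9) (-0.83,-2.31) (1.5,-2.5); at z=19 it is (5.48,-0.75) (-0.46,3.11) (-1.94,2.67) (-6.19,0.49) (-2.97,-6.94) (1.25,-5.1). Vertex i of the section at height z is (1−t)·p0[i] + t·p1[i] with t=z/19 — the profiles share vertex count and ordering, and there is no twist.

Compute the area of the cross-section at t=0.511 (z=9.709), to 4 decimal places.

Area at t=0.511: 39.5253

Cross-section at t=0.511: each vertex is (1-t)·p0[i] + t·p1[i].
  v1: (1-0.511)·(3.32,0.34) + 0.511·(5.48,-0.75) = (4.4238,-0.2170)
  v2: (1-0.511)·(0.31,2.76) + 0.511·(-0.46,3.11) = (-0.0835,2.9388)
  v3: (1-0.511)·(-0.58,2.43) + 0.511·(-1.94,2.67) = (-1.2750,2.5526)
  v4: (1-0.511)·(-2.49,0.9) + 0.511·(-6.19,0.49) = (-4.3807,0.6905)
  v5: (1-0.511)·(-0.83,-2.31) + 0.511·(-2.97,-6.94) = (-1.9235,-4.6759)
  v6: (1-0.511)·(1.5,-2.5) + 0.511·(1.25,-5.1) = (1.3723,-3.8286)
Shoelace sum Σ(x_i·y_{i+1} − x_{i+1}·y_i):
  i=1: 4.4238·2.9388 − -0.0835·-0.2170 = +12.9827 (running +12.9827)
  i=2: -0.0835·2.5526 − -1.2750·2.9388 = +3.5338 (running +16.5165)
  i=3: -1.2750·0.6905 − -4.3807·2.5526 = +10.3020 (running +26.8185)
  i=4: -4.3807·-4.6759 − -1.9235·0.6905 = +21.8120 (running +48.6305)
  i=5: -1.9235·-3.8286 − 1.3723·-4.6759 = +13.7810 (running +62.4115)
  i=6: 1.3723·-0.2170 − 4.4238·-3.8286 = +16.6390 (running +79.0506)
Area = |Σ|/2 = |79.0506|/2 = 39.5253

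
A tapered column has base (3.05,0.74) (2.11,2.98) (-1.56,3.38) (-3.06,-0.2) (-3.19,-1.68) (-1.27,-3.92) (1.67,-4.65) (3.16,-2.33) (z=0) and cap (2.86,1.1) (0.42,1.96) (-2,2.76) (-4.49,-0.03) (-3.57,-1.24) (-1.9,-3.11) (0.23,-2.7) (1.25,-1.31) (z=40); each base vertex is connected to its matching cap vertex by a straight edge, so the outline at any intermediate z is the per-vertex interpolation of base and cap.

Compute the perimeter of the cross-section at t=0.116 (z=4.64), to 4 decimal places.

Cross-section at t=0.116: each vertex is (1-t)·p0[i] + t·p1[i].
  v1: (1-0.116)·(3.05,0.74) + 0.116·(2.86,1.1) = (3.0280,0.7818)
  v2: (1-0.116)·(2.11,2.98) + 0.116·(0.42,1.96) = (1.9140,2.8617)
  v3: (1-0.116)·(-1.56,3.38) + 0.116·(-2,2.76) = (-1.6110,3.3081)
  v4: (1-0.116)·(-3.06,-0.2) + 0.116·(-4.49,-0.03) = (-3.2259,-0.1803)
  v5: (1-0.116)·(-3.19,-1.68) + 0.116·(-3.57,-1.24) = (-3.2341,-1.6290)
  v6: (1-0.116)·(-1.27,-3.92) + 0.116·(-1.9,-3.11) = (-1.3431,-3.8260)
  v7: (1-0.116)·(1.67,-4.65) + 0.116·(0.23,-2.7) = (1.5030,-4.4238)
  v8: (1-0.116)·(3.16,-2.33) + 0.116·(1.25,-1.31) = (2.9384,-2.2117)
Perimeter = Σ |v_{i+1} − v_i|:
  edge 1→2: √(-1.1140² + 2.0799²) = 2.3595 (running 2.3595)
  edge 2→3: √(-3.5250² + 0.4464²) = 3.5532 (running 5.9126)
  edge 3→4: √(-1.6148² + -3.4884²) = 3.8440 (running 9.7566)
  edge 4→5: √(-0.0082² + -1.4487²) = 1.4487 (running 11.2053)
  edge 5→6: √(1.8910² + -2.1971²) = 2.8988 (running 14.1041)
  edge 6→7: √(2.8460² + -0.5978²) = 2.9081 (running 17.0123)
  edge 7→8: √(1.4355² + 2.2121²) = 2.6371 (running 19.6493)
  edge 8→1: √(0.0895² + 2.9934²) = 2.9948 (running 22.6441)
Perimeter = 22.6441

Perimeter at t=0.116: 22.6441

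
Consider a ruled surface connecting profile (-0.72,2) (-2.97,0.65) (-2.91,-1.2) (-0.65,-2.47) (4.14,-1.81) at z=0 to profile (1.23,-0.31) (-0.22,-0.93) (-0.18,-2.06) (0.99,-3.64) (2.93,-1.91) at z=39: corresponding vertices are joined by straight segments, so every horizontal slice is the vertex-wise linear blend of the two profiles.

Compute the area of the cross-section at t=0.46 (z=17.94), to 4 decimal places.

Cross-section at t=0.46: each vertex is (1-t)·p0[i] + t·p1[i].
  v1: (1-0.46)·(-0.72,2) + 0.46·(1.23,-0.31) = (0.1770,0.9374)
  v2: (1-0.46)·(-2.97,0.65) + 0.46·(-0.22,-0.93) = (-1.7050,-0.0768)
  v3: (1-0.46)·(-2.91,-1.2) + 0.46·(-0.18,-2.06) = (-1.6542,-1.5956)
  v4: (1-0.46)·(-0.65,-2.47) + 0.46·(0.99,-3.64) = (0.1044,-3.0082)
  v5: (1-0.46)·(4.14,-1.81) + 0.46·(2.93,-1.91) = (3.5834,-1.8560)
Shoelace sum Σ(x_i·y_{i+1} − x_{i+1}·y_i):
  i=1: 0.1770·-0.0768 − -1.7050·0.9374 = +1.5847 (running +1.5847)
  i=2: -1.7050·-1.5956 − -1.6542·-0.0768 = +2.5935 (running +4.1781)
  i=3: -1.6542·-3.0082 − 0.1044·-1.5956 = +5.1427 (running +9.3209)
  i=4: 0.1044·-1.8560 − 3.5834·-3.0082 = +10.5858 (running +19.9067)
  i=5: 3.5834·0.9374 − 0.1770·-1.8560 = +3.6876 (running +23.5943)
Area = |Σ|/2 = |23.5943|/2 = 11.7971

Area at t=0.46: 11.7971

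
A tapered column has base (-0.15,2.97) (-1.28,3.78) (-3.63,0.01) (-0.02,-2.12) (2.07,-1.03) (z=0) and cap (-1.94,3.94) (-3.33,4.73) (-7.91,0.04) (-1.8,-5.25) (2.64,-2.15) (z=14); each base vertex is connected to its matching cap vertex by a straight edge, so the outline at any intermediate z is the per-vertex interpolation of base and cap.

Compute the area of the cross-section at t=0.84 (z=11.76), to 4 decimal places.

Area at t=0.84: 46.3045

Cross-section at t=0.84: each vertex is (1-t)·p0[i] + t·p1[i].
  v1: (1-0.84)·(-0.15,2.97) + 0.84·(-1.94,3.94) = (-1.6536,3.7848)
  v2: (1-0.84)·(-1.28,3.78) + 0.84·(-3.33,4.73) = (-3.0020,4.5780)
  v3: (1-0.84)·(-3.63,0.01) + 0.84·(-7.91,0.04) = (-7.2252,0.0352)
  v4: (1-0.84)·(-0.02,-2.12) + 0.84·(-1.8,-5.25) = (-1.5152,-4.7492)
  v5: (1-0.84)·(2.07,-1.03) + 0.84·(2.64,-2.15) = (2.5488,-1.9708)
Shoelace sum Σ(x_i·y_{i+1} − x_{i+1}·y_i):
  i=1: -1.6536·4.5780 − -3.0020·3.7848 = +3.7918 (running +3.7918)
  i=2: -3.0020·0.0352 − -7.2252·4.5780 = +32.9713 (running +36.7631)
  i=3: -7.2252·-4.7492 − -1.5152·0.0352 = +34.3673 (running +71.1303)
  i=4: -1.5152·-1.9708 − 2.5488·-4.7492 = +15.0909 (running +86.2213)
  i=5: 2.5488·3.7848 − -1.6536·-1.9708 = +6.3878 (running +92.6090)
Area = |Σ|/2 = |92.6090|/2 = 46.3045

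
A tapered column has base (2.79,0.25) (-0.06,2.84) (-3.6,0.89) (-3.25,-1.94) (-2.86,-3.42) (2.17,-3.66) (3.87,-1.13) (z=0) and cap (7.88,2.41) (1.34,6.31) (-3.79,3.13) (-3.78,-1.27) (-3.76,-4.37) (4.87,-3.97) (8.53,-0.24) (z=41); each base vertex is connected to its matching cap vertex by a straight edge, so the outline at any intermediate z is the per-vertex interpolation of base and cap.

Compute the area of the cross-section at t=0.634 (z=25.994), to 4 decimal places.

Area at t=0.634: 70.1093

Cross-section at t=0.634: each vertex is (1-t)·p0[i] + t·p1[i].
  v1: (1-0.634)·(2.79,0.25) + 0.634·(7.88,2.41) = (6.0171,1.6194)
  v2: (1-0.634)·(-0.06,2.84) + 0.634·(1.34,6.31) = (0.8276,5.0400)
  v3: (1-0.634)·(-3.6,0.89) + 0.634·(-3.79,3.13) = (-3.7205,2.3102)
  v4: (1-0.634)·(-3.25,-1.94) + 0.634·(-3.78,-1.27) = (-3.5860,-1.5152)
  v5: (1-0.634)·(-2.86,-3.42) + 0.634·(-3.76,-4.37) = (-3.4306,-4.0223)
  v6: (1-0.634)·(2.17,-3.66) + 0.634·(4.87,-3.97) = (3.8818,-3.8565)
  v7: (1-0.634)·(3.87,-1.13) + 0.634·(8.53,-0.24) = (6.8244,-0.5657)
Shoelace sum Σ(x_i·y_{i+1} − x_{i+1}·y_i):
  i=1: 6.0171·5.0400 − 0.8276·1.6194 = +28.9856 (running +28.9856)
  i=2: 0.8276·2.3102 − -3.7205·5.0400 = +20.6629 (running +49.6485)
  i=3: -3.7205·-1.5152 − -3.5860·2.3102 = +13.9216 (running +63.5701)
  i=4: -3.5860·-4.0223 − -3.4306·-1.5152 = +9.2259 (running +72.7961)
  i=5: -3.4306·-3.8565 − 3.8818·-4.0223 = +28.8440 (running +101.6401)
  i=6: 3.8818·-0.5657 − 6.8244·-3.8565 = +24.1226 (running +125.7627)
  i=7: 6.8244·1.6194 − 6.0171·-0.5657 = +14.4559 (running +140.2186)
Area = |Σ|/2 = |140.2186|/2 = 70.1093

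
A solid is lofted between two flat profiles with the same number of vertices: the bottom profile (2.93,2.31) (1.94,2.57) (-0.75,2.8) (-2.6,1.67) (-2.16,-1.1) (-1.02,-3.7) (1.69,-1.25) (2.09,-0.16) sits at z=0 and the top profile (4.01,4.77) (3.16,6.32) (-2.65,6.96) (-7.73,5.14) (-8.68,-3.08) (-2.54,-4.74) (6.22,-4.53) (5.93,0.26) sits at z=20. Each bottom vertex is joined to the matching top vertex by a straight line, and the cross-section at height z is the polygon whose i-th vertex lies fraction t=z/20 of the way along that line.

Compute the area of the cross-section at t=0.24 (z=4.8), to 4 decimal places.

Cross-section at t=0.24: each vertex is (1-t)·p0[i] + t·p1[i].
  v1: (1-0.24)·(2.93,2.31) + 0.24·(4.01,4.77) = (3.1892,2.9004)
  v2: (1-0.24)·(1.94,2.57) + 0.24·(3.16,6.32) = (2.2328,3.4700)
  v3: (1-0.24)·(-0.75,2.8) + 0.24·(-2.65,6.96) = (-1.2060,3.7984)
  v4: (1-0.24)·(-2.6,1.67) + 0.24·(-7.73,5.14) = (-3.8312,2.5028)
  v5: (1-0.24)·(-2.16,-1.1) + 0.24·(-8.68,-3.08) = (-3.7248,-1.5752)
  v6: (1-0.24)·(-1.02,-3.7) + 0.24·(-2.54,-4.74) = (-1.3848,-3.9496)
  v7: (1-0.24)·(1.69,-1.25) + 0.24·(6.22,-4.53) = (2.7772,-2.0372)
  v8: (1-0.24)·(2.09,-0.16) + 0.24·(5.93,0.26) = (3.0116,-0.0592)
Shoelace sum Σ(x_i·y_{i+1} − x_{i+1}·y_i):
  i=1: 3.1892·3.4700 − 2.2328·2.9004 = +4.5905 (running +4.5905)
  i=2: 2.2328·3.7984 − -1.2060·3.4700 = +12.6659 (running +17.2564)
  i=3: -1.2060·2.5028 − -3.8312·3.7984 = +11.5341 (running +28.7905)
  i=4: -3.8312·-1.5752 − -3.7248·2.5028 = +15.3573 (running +44.1478)
  i=5: -3.7248·-3.9496 − -1.3848·-1.5752 = +12.5301 (running +56.6779)
  i=6: -1.3848·-2.0372 − 2.7772·-3.9496 = +13.7899 (running +70.4679)
  i=7: 2.7772·-0.0592 − 3.0116·-2.0372 = +5.9708 (running +76.4387)
  i=8: 3.0116·2.9004 − 3.1892·-0.0592 = +8.9236 (running +85.3623)
Area = |Σ|/2 = |85.3623|/2 = 42.6812

Area at t=0.24: 42.6812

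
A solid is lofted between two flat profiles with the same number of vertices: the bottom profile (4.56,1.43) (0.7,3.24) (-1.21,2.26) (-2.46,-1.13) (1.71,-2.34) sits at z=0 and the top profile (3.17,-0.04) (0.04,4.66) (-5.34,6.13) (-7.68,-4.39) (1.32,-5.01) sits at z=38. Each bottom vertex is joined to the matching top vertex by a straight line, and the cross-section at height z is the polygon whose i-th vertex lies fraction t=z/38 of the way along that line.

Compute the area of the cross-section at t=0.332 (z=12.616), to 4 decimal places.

Cross-section at t=0.332: each vertex is (1-t)·p0[i] + t·p1[i].
  v1: (1-0.332)·(4.56,1.43) + 0.332·(3.17,-0.04) = (4.0985,0.9420)
  v2: (1-0.332)·(0.7,3.24) + 0.332·(0.04,4.66) = (0.4809,3.7114)
  v3: (1-0.332)·(-1.21,2.26) + 0.332·(-5.34,6.13) = (-2.5812,3.5448)
  v4: (1-0.332)·(-2.46,-1.13) + 0.332·(-7.68,-4.39) = (-4.1930,-2.2123)
  v5: (1-0.332)·(1.71,-2.34) + 0.332·(1.32,-5.01) = (1.5805,-3.2264)
Shoelace sum Σ(x_i·y_{i+1} − x_{i+1}·y_i):
  i=1: 4.0985·3.7114 − 0.4809·0.9420 = +14.7584 (running +14.7584)
  i=2: 0.4809·3.5448 − -2.5812·3.7114 = +11.2845 (running +26.0429)
  i=3: -2.5812·-2.2123 − -4.1930·3.5448 = +20.5740 (running +46.6169)
  i=4: -4.1930·-3.2264 − 1.5805·-2.2123 = +17.0252 (running +63.6421)
  i=5: 1.5805·0.9420 − 4.0985·-3.2264 = +14.7124 (running +78.3545)
Area = |Σ|/2 = |78.3545|/2 = 39.1773

Area at t=0.332: 39.1773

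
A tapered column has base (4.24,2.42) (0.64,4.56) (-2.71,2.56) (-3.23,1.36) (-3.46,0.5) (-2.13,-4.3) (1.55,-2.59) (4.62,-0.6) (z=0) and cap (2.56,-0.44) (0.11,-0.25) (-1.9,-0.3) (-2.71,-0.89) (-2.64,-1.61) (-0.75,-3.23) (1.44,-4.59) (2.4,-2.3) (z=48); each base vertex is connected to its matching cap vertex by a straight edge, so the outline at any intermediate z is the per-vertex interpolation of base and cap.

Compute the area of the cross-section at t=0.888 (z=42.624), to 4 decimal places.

Area at t=0.888: 17.7408

Cross-section at t=0.888: each vertex is (1-t)·p0[i] + t·p1[i].
  v1: (1-0.888)·(4.24,2.42) + 0.888·(2.56,-0.44) = (2.7482,-0.1197)
  v2: (1-0.888)·(0.64,4.56) + 0.888·(0.11,-0.25) = (0.1694,0.2887)
  v3: (1-0.888)·(-2.71,2.56) + 0.888·(-1.9,-0.3) = (-1.9907,0.0203)
  v4: (1-0.888)·(-3.23,1.36) + 0.888·(-2.71,-0.89) = (-2.7682,-0.6380)
  v5: (1-0.888)·(-3.46,0.5) + 0.888·(-2.64,-1.61) = (-2.7318,-1.3737)
  v6: (1-0.888)·(-2.13,-4.3) + 0.888·(-0.75,-3.23) = (-0.9046,-3.3498)
  v7: (1-0.888)·(1.55,-2.59) + 0.888·(1.44,-4.59) = (1.4523,-4.3660)
  v8: (1-0.888)·(4.62,-0.6) + 0.888·(2.4,-2.3) = (2.6486,-2.1096)
Shoelace sum Σ(x_i·y_{i+1} − x_{i+1}·y_i):
  i=1: 2.7482·0.2887 − 0.1694·-0.1197 = +0.8137 (running +0.8137)
  i=2: 0.1694·0.0203 − -1.9907·0.2887 = +0.5782 (running +1.3919)
  i=3: -1.9907·-0.6380 − -2.7682·0.0203 = +1.3263 (running +2.7182)
  i=4: -2.7682·-1.3737 − -2.7318·-0.6380 = +2.0598 (running +4.7780)
  i=5: -2.7318·-3.3498 − -0.9046·-1.3737 = +7.9087 (running +12.6867)
  i=6: -0.9046·-4.3660 − 1.4523·-3.3498 = +8.8143 (running +21.5010)
  i=7: 1.4523·-2.1096 − 2.6486·-4.3660 = +8.5001 (running +30.0012)
  i=8: 2.6486·-0.1197 − 2.7482·-2.1096 = +5.4805 (running +35.4817)
Area = |Σ|/2 = |35.4817|/2 = 17.7408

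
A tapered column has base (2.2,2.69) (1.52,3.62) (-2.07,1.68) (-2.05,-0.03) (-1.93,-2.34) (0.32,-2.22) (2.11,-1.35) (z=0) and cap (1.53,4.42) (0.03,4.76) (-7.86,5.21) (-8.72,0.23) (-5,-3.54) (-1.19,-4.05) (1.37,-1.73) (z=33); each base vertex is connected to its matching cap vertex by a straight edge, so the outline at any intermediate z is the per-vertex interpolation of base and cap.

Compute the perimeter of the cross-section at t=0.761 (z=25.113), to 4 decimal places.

Perimeter at t=0.761: 29.1526

Cross-section at t=0.761: each vertex is (1-t)·p0[i] + t·p1[i].
  v1: (1-0.761)·(2.2,2.69) + 0.761·(1.53,4.42) = (1.6901,4.0065)
  v2: (1-0.761)·(1.52,3.62) + 0.761·(0.03,4.76) = (0.3861,4.4875)
  v3: (1-0.761)·(-2.07,1.68) + 0.761·(-7.86,5.21) = (-6.4762,4.3663)
  v4: (1-0.761)·(-2.05,-0.03) + 0.761·(-8.72,0.23) = (-7.1259,0.1679)
  v5: (1-0.761)·(-1.93,-2.34) + 0.761·(-5,-3.54) = (-4.2663,-3.2532)
  v6: (1-0.761)·(0.32,-2.22) + 0.761·(-1.19,-4.05) = (-0.8291,-3.6126)
  v7: (1-0.761)·(2.11,-1.35) + 0.761·(1.37,-1.73) = (1.5469,-1.6392)
Perimeter = Σ |v_{i+1} − v_i|:
  edge 1→2: √(-1.3040² + 0.4810²) = 1.3899 (running 1.3899)
  edge 2→3: √(-6.8623² + -0.1212²) = 6.8634 (running 8.2533)
  edge 3→4: √(-0.6497² + -4.1985²) = 4.2484 (running 12.5017)
  edge 4→5: √(2.8596² + -3.4211²) = 4.4588 (running 16.9605)
  edge 5→6: √(3.4372² + -0.3594²) = 3.4559 (running 20.4164)
  edge 6→7: √(2.3760² + 1.9734²) = 3.0886 (running 23.5051)
  edge 7→1: √(0.1433² + 5.6457²) = 5.6475 (running 29.1526)
Perimeter = 29.1526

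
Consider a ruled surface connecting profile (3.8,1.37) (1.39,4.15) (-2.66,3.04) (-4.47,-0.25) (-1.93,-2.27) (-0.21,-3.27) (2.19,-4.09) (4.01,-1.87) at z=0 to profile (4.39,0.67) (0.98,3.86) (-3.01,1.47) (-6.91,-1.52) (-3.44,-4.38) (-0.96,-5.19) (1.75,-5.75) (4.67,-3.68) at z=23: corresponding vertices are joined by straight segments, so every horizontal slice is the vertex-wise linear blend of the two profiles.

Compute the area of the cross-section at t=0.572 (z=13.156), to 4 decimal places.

Cross-section at t=0.572: each vertex is (1-t)·p0[i] + t·p1[i].
  v1: (1-0.572)·(3.8,1.37) + 0.572·(4.39,0.67) = (4.1375,0.9696)
  v2: (1-0.572)·(1.39,4.15) + 0.572·(0.98,3.86) = (1.1555,3.9841)
  v3: (1-0.572)·(-2.66,3.04) + 0.572·(-3.01,1.47) = (-2.8602,2.1420)
  v4: (1-0.572)·(-4.47,-0.25) + 0.572·(-6.91,-1.52) = (-5.8657,-0.9764)
  v5: (1-0.572)·(-1.93,-2.27) + 0.572·(-3.44,-4.38) = (-2.7937,-3.4769)
  v6: (1-0.572)·(-0.21,-3.27) + 0.572·(-0.96,-5.19) = (-0.6390,-4.3682)
  v7: (1-0.572)·(2.19,-4.09) + 0.572·(1.75,-5.75) = (1.9383,-5.0395)
  v8: (1-0.572)·(4.01,-1.87) + 0.572·(4.67,-3.68) = (4.3875,-2.9053)
Shoelace sum Σ(x_i·y_{i+1} − x_{i+1}·y_i):
  i=1: 4.1375·3.9841 − 1.1555·0.9696 = +15.3639 (running +15.3639)
  i=2: 1.1555·2.1420 − -2.8602·3.9841 = +13.8704 (running +29.2342)
  i=3: -2.8602·-0.9764 − -5.8657·2.1420 = +15.3569 (running +44.5911)
  i=4: -5.8657·-3.4769 − -2.7937·-0.9764 = +17.6666 (running +62.2577)
  i=5: -2.7937·-4.3682 − -0.6390·-3.4769 = +9.9819 (running +72.2396)
  i=6: -0.6390·-5.0395 − 1.9383·-4.3682 = +11.6873 (running +83.9269)
  i=7: 1.9383·-2.9053 − 4.3875·-5.0395 = +16.4796 (running +100.4064)
  i=8: 4.3875·0.9696 − 4.1375·-2.9053 = +16.2748 (running +116.6813)
Area = |Σ|/2 = |116.6813|/2 = 58.3406

Area at t=0.572: 58.3406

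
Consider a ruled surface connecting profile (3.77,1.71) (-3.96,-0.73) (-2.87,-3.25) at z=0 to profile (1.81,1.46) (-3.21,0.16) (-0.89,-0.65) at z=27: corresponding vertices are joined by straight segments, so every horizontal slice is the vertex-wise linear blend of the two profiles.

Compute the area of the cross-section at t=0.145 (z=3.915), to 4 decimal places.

Cross-section at t=0.145: each vertex is (1-t)·p0[i] + t·p1[i].
  v1: (1-0.145)·(3.77,1.71) + 0.145·(1.81,1.46) = (3.4858,1.6737)
  v2: (1-0.145)·(-3.96,-0.73) + 0.145·(-3.21,0.16) = (-3.8512,-0.6009)
  v3: (1-0.145)·(-2.87,-3.25) + 0.145·(-0.89,-0.65) = (-2.5829,-2.8730)
Shoelace sum Σ(x_i·y_{i+1} − x_{i+1}·y_i):
  i=1: 3.4858·-0.6009 − -3.8512·1.6737 = +4.3512 (running +4.3512)
  i=2: -3.8512·-2.8730 − -2.5829·-0.6009 = +9.5124 (running +13.8637)
  i=3: -2.5829·1.6737 − 3.4858·-2.8730 = +5.6916 (running +19.5553)
Area = |Σ|/2 = |19.5553|/2 = 9.7776

Area at t=0.145: 9.7776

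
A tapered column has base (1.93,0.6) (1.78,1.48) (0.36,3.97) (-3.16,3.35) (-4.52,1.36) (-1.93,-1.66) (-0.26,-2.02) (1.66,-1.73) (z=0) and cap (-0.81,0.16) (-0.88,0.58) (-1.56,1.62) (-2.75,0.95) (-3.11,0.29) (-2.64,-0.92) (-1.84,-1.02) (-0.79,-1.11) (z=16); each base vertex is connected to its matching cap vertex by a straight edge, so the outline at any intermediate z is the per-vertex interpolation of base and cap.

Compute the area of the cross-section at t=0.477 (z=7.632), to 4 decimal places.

Cross-section at t=0.477: each vertex is (1-t)·p0[i] + t·p1[i].
  v1: (1-0.477)·(1.93,0.6) + 0.477·(-0.81,0.16) = (0.6230,0.3901)
  v2: (1-0.477)·(1.78,1.48) + 0.477·(-0.88,0.58) = (0.5112,1.0507)
  v3: (1-0.477)·(0.36,3.97) + 0.477·(-1.56,1.62) = (-0.5558,2.8491)
  v4: (1-0.477)·(-3.16,3.35) + 0.477·(-2.75,0.95) = (-2.9644,2.2052)
  v5: (1-0.477)·(-4.52,1.36) + 0.477·(-3.11,0.29) = (-3.8474,0.8496)
  v6: (1-0.477)·(-1.93,-1.66) + 0.477·(-2.64,-0.92) = (-2.2687,-1.3070)
  v7: (1-0.477)·(-0.26,-2.02) + 0.477·(-1.84,-1.02) = (-1.0137,-1.5430)
  v8: (1-0.477)·(1.66,-1.73) + 0.477·(-0.79,-1.11) = (0.4913,-1.4343)
Shoelace sum Σ(x_i·y_{i+1} − x_{i+1}·y_i):
  i=1: 0.6230·1.0507 − 0.5112·0.3901 = +0.4552 (running +0.4552)
  i=2: 0.5112·2.8491 − -0.5558·1.0507 = +2.0404 (running +2.4956)
  i=3: -0.5558·2.2052 − -2.9644·2.8491 = +7.2201 (running +9.7157)
  i=4: -2.9644·0.8496 − -3.8474·2.2052 = +5.9657 (running +15.6814)
  i=5: -3.8474·-1.3070 − -2.2687·0.8496 = +6.9562 (running +22.6376)
  i=6: -2.2687·-1.5430 − -1.0137·-1.3070 = +2.1757 (running +24.8132)
  i=7: -1.0137·-1.4343 − 0.4913·-1.5430 = +2.2120 (running +27.0252)
  i=8: 0.4913·0.3901 − 0.6230·-1.4343 = +1.0853 (running +28.1105)
Area = |Σ|/2 = |28.1105|/2 = 14.0552

Area at t=0.477: 14.0552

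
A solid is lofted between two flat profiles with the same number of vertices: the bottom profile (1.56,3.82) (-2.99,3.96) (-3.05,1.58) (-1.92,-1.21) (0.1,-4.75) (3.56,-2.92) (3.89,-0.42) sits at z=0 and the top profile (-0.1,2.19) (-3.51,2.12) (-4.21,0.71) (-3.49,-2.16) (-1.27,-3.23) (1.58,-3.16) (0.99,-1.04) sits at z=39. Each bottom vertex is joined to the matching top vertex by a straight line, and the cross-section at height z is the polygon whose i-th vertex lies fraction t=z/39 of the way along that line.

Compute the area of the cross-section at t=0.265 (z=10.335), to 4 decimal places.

Cross-section at t=0.265: each vertex is (1-t)·p0[i] + t·p1[i].
  v1: (1-0.265)·(1.56,3.82) + 0.265·(-0.1,2.19) = (1.1201,3.3880)
  v2: (1-0.265)·(-2.99,3.96) + 0.265·(-3.51,2.12) = (-3.1278,3.4724)
  v3: (1-0.265)·(-3.05,1.58) + 0.265·(-4.21,0.71) = (-3.3574,1.3495)
  v4: (1-0.265)·(-1.92,-1.21) + 0.265·(-3.49,-2.16) = (-2.3361,-1.4617)
  v5: (1-0.265)·(0.1,-4.75) + 0.265·(-1.27,-3.23) = (-0.2631,-4.3472)
  v6: (1-0.265)·(3.56,-2.92) + 0.265·(1.58,-3.16) = (3.0353,-2.9836)
  v7: (1-0.265)·(3.89,-0.42) + 0.265·(0.99,-1.04) = (3.1215,-0.5843)
Shoelace sum Σ(x_i·y_{i+1} − x_{i+1}·y_i):
  i=1: 1.1201·3.4724 − -3.1278·3.3880 = +14.4866 (running +14.4866)
  i=2: -3.1278·1.3495 − -3.3574·3.4724 = +7.4374 (running +21.9240)
  i=3: -3.3574·-1.4617 − -2.3361·1.3495 = +8.0601 (running +29.9841)
  i=4: -2.3361·-4.3472 − -0.2631·-1.4617 = +9.7708 (running +39.7548)
  i=5: -0.2631·-2.9836 − 3.0353·-4.3472 = +13.9799 (running +53.7347)
  i=6: 3.0353·-0.5843 − 3.1215·-2.9836 = +7.5398 (running +61.2745)
  i=7: 3.1215·3.3880 − 1.1201·-0.5843 = +11.2303 (running +72.5048)
Area = |Σ|/2 = |72.5048|/2 = 36.2524

Area at t=0.265: 36.2524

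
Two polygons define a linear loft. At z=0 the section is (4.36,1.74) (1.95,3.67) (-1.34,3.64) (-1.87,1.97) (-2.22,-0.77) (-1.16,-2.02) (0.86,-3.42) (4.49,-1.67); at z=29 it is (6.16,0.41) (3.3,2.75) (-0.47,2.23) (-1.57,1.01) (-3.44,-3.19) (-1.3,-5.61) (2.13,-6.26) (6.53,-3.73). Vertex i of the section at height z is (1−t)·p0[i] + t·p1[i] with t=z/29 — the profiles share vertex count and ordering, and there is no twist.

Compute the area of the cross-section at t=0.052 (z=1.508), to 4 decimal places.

Area at t=0.052: 37.6859

Cross-section at t=0.052: each vertex is (1-t)·p0[i] + t·p1[i].
  v1: (1-0.052)·(4.36,1.74) + 0.052·(6.16,0.41) = (4.4536,1.6708)
  v2: (1-0.052)·(1.95,3.67) + 0.052·(3.3,2.75) = (2.0202,3.6222)
  v3: (1-0.052)·(-1.34,3.64) + 0.052·(-0.47,2.23) = (-1.2948,3.5667)
  v4: (1-0.052)·(-1.87,1.97) + 0.052·(-1.57,1.01) = (-1.8544,1.9201)
  v5: (1-0.052)·(-2.22,-0.77) + 0.052·(-3.44,-3.19) = (-2.2834,-0.8958)
  v6: (1-0.052)·(-1.16,-2.02) + 0.052·(-1.3,-5.61) = (-1.1673,-2.2067)
  v7: (1-0.052)·(0.86,-3.42) + 0.052·(2.13,-6.26) = (0.9260,-3.5677)
  v8: (1-0.052)·(4.49,-1.67) + 0.052·(6.53,-3.73) = (4.5961,-1.7771)
Shoelace sum Σ(x_i·y_{i+1} − x_{i+1}·y_i):
  i=1: 4.4536·3.6222 − 2.0202·1.6708 = +12.7562 (running +12.7562)
  i=2: 2.0202·3.5667 − -1.2948·3.6222 = +11.8952 (running +24.6515)
  i=3: -1.2948·1.9201 − -1.8544·3.5667 = +4.1280 (running +28.7795)
  i=4: -1.8544·-0.8958 − -2.2834·1.9201 = +6.0456 (running +34.8251)
  i=5: -2.2834·-2.2067 − -1.1673·-0.8958 = +3.9931 (running +38.8182)
  i=6: -1.1673·-3.5677 − 0.9260·-2.2067 = +6.2080 (running +45.0262)
  i=7: 0.9260·-1.7771 − 4.5961·-3.5677 = +14.7517 (running +59.7778)
  i=8: 4.5961·1.6708 − 4.4536·-1.7771 = +15.5939 (running +75.3717)
Area = |Σ|/2 = |75.3717|/2 = 37.6859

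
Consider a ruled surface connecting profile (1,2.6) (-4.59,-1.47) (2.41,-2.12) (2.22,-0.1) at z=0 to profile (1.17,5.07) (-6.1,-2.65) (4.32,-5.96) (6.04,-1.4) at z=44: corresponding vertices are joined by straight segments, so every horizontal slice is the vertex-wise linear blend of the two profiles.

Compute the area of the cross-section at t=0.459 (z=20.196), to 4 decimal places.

Area at t=0.459: 36.7021

Cross-section at t=0.459: each vertex is (1-t)·p0[i] + t·p1[i].
  v1: (1-0.459)·(1,2.6) + 0.459·(1.17,5.07) = (1.0780,3.7337)
  v2: (1-0.459)·(-4.59,-1.47) + 0.459·(-6.1,-2.65) = (-5.2831,-2.0116)
  v3: (1-0.459)·(2.41,-2.12) + 0.459·(4.32,-5.96) = (3.2867,-3.8826)
  v4: (1-0.459)·(2.22,-0.1) + 0.459·(6.04,-1.4) = (3.9734,-0.6967)
Shoelace sum Σ(x_i·y_{i+1} − x_{i+1}·y_i):
  i=1: 1.0780·-2.0116 − -5.2831·3.7337 = +17.5570 (running +17.5570)
  i=2: -5.2831·-3.8826 − 3.2867·-2.0116 = +27.1235 (running +44.6805)
  i=3: 3.2867·-0.6967 − 3.9734·-3.8826 = +13.1370 (running +57.8176)
  i=4: 3.9734·3.7337 − 1.0780·-0.6967 = +15.5866 (running +73.4042)
Area = |Σ|/2 = |73.4042|/2 = 36.7021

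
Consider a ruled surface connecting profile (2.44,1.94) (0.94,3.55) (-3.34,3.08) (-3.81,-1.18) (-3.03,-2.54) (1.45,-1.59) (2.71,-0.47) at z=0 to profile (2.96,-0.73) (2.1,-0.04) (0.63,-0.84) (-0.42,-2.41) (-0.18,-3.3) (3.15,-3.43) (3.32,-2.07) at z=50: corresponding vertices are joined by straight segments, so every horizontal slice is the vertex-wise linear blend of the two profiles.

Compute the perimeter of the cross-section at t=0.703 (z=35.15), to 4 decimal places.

Cross-section at t=0.703: each vertex is (1-t)·p0[i] + t·p1[i].
  v1: (1-0.703)·(2.44,1.94) + 0.703·(2.96,-0.73) = (2.8056,0.0630)
  v2: (1-0.703)·(0.94,3.55) + 0.703·(2.1,-0.04) = (1.7555,1.0262)
  v3: (1-0.703)·(-3.34,3.08) + 0.703·(0.63,-0.84) = (-0.5491,0.3242)
  v4: (1-0.703)·(-3.81,-1.18) + 0.703·(-0.42,-2.41) = (-1.4268,-2.0447)
  v5: (1-0.703)·(-3.03,-2.54) + 0.703·(-0.18,-3.3) = (-1.0265,-3.0743)
  v6: (1-0.703)·(1.45,-1.59) + 0.703·(3.15,-3.43) = (2.6451,-2.8835)
  v7: (1-0.703)·(2.71,-0.47) + 0.703·(3.32,-2.07) = (3.1388,-1.5948)
Perimeter = Σ |v_{i+1} − v_i|:
  edge 1→2: √(-1.0501² + 0.9632²) = 1.4250 (running 1.4250)
  edge 2→3: √(-2.3046² + -0.7020²) = 2.4091 (running 3.8341)
  edge 3→4: √(-0.8777² + -2.3689²) = 2.5263 (running 6.3604)
  edge 4→5: √(0.4004² + -1.0296²) = 1.1047 (running 7.4651)
  edge 5→6: √(3.6715² + 0.1908²) = 3.6765 (running 11.1416)
  edge 6→7: √(0.4937² + 1.2887²) = 1.3801 (running 12.5216)
  edge 7→1: √(-0.3333² + 1.6578²) = 1.6910 (running 14.2126)
Perimeter = 14.2126

Perimeter at t=0.703: 14.2126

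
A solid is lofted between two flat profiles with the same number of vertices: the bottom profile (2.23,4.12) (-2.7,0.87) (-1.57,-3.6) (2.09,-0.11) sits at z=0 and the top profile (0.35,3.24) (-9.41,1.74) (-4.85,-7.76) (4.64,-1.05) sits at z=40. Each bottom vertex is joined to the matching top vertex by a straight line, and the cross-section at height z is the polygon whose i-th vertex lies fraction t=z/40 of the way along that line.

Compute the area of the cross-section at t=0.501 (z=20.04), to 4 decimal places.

Area at t=0.501: 48.3910

Cross-section at t=0.501: each vertex is (1-t)·p0[i] + t·p1[i].
  v1: (1-0.501)·(2.23,4.12) + 0.501·(0.35,3.24) = (1.2881,3.6791)
  v2: (1-0.501)·(-2.7,0.87) + 0.501·(-9.41,1.74) = (-6.0617,1.3059)
  v3: (1-0.501)·(-1.57,-3.6) + 0.501·(-4.85,-7.76) = (-3.2133,-5.6842)
  v4: (1-0.501)·(2.09,-0.11) + 0.501·(4.64,-1.05) = (3.3676,-0.5809)
Shoelace sum Σ(x_i·y_{i+1} − x_{i+1}·y_i):
  i=1: 1.2881·1.3059 − -6.0617·3.6791 = +23.9839 (running +23.9839)
  i=2: -6.0617·-5.6842 − -3.2133·1.3059 = +38.6519 (running +62.6357)
  i=3: -3.2133·-0.5809 − 3.3676·-5.6842 = +21.0084 (running +83.6441)
  i=4: 3.3676·3.6791 − 1.2881·-0.5809 = +13.1379 (running +96.7821)
Area = |Σ|/2 = |96.7821|/2 = 48.3910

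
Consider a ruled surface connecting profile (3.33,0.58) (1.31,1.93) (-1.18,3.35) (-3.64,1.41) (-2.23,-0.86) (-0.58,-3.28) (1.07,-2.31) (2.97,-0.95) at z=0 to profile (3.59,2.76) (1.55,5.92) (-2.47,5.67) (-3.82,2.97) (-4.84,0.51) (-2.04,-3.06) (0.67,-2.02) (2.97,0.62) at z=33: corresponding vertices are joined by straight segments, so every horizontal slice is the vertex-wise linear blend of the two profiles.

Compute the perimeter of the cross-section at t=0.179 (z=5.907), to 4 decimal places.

Cross-section at t=0.179: each vertex is (1-t)·p0[i] + t·p1[i].
  v1: (1-0.179)·(3.33,0.58) + 0.179·(3.59,2.76) = (3.3765,0.9702)
  v2: (1-0.179)·(1.31,1.93) + 0.179·(1.55,5.92) = (1.3530,2.6442)
  v3: (1-0.179)·(-1.18,3.35) + 0.179·(-2.47,5.67) = (-1.4109,3.7653)
  v4: (1-0.179)·(-3.64,1.41) + 0.179·(-3.82,2.97) = (-3.6722,1.6892)
  v5: (1-0.179)·(-2.23,-0.86) + 0.179·(-4.84,0.51) = (-2.6972,-0.6148)
  v6: (1-0.179)·(-0.58,-3.28) + 0.179·(-2.04,-3.06) = (-0.8413,-3.2406)
  v7: (1-0.179)·(1.07,-2.31) + 0.179·(0.67,-2.02) = (0.9984,-2.2581)
  v8: (1-0.179)·(2.97,-0.95) + 0.179·(2.97,0.62) = (2.9700,-0.6690)
Perimeter = Σ |v_{i+1} − v_i|:
  edge 1→2: √(-2.0236² + 1.6740²) = 2.6262 (running 2.6262)
  edge 2→3: √(-2.7639² + 1.1211²) = 2.9826 (running 5.6088)
  edge 3→4: √(-2.2613² + -2.0760²) = 3.0698 (running 8.6786)
  edge 4→5: √(0.9750² + -2.3040²) = 2.5018 (running 11.1804)
  edge 5→6: √(1.8558² + -2.6258²) = 3.2155 (running 14.3959)
  edge 6→7: √(1.8397² + 0.9825²) = 2.0857 (running 16.4816)
  edge 7→8: √(1.9716² + 1.5891²) = 2.5323 (running 19.0138)
  edge 8→1: √(0.4065² + 1.6392²) = 1.6889 (running 20.7027)
Perimeter = 20.7027

Perimeter at t=0.179: 20.7027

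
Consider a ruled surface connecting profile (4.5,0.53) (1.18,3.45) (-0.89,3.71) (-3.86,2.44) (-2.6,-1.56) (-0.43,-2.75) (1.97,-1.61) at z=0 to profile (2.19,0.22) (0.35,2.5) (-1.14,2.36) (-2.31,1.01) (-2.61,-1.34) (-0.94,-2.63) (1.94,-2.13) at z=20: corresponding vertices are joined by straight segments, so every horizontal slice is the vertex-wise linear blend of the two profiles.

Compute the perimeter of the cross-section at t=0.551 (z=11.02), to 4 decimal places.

Cross-section at t=0.551: each vertex is (1-t)·p0[i] + t·p1[i].
  v1: (1-0.551)·(4.5,0.53) + 0.551·(2.19,0.22) = (3.2272,0.3592)
  v2: (1-0.551)·(1.18,3.45) + 0.551·(0.35,2.5) = (0.7227,2.9265)
  v3: (1-0.551)·(-0.89,3.71) + 0.551·(-1.14,2.36) = (-1.0277,2.9661)
  v4: (1-0.551)·(-3.86,2.44) + 0.551·(-2.31,1.01) = (-3.0059,1.6521)
  v5: (1-0.551)·(-2.6,-1.56) + 0.551·(-2.61,-1.34) = (-2.6055,-1.4388)
  v6: (1-0.551)·(-0.43,-2.75) + 0.551·(-0.94,-2.63) = (-0.7110,-2.6839)
  v7: (1-0.551)·(1.97,-1.61) + 0.551·(1.94,-2.13) = (1.9535,-1.8965)
Perimeter = Σ |v_{i+1} − v_i|:
  edge 1→2: √(-2.5045² + 2.5674²) = 3.5866 (running 3.5866)
  edge 2→3: √(-1.7504² + 0.0396²) = 1.7509 (running 5.3375)
  edge 3→4: √(-1.9782² + -1.3141²) = 2.3749 (running 7.7124)
  edge 4→5: √(0.4004² + -3.0908²) = 3.1167 (running 10.8291)
  edge 5→6: √(1.8945² + -1.2451²) = 2.2670 (running 13.0961)
  edge 6→7: √(2.6645² + 0.7874²) = 2.7784 (running 15.8745)
  edge 7→1: √(1.2737² + 2.2557²) = 2.5905 (running 18.4650)
Perimeter = 18.4650

Perimeter at t=0.551: 18.4650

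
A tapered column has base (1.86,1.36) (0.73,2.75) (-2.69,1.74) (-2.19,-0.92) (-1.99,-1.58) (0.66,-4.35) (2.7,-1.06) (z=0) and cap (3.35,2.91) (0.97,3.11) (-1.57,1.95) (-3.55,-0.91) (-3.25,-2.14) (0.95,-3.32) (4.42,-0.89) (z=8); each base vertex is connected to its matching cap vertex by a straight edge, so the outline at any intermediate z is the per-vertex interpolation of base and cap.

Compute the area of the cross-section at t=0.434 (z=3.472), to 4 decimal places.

Area at t=0.434: 28.4324

Cross-section at t=0.434: each vertex is (1-t)·p0[i] + t·p1[i].
  v1: (1-0.434)·(1.86,1.36) + 0.434·(3.35,2.91) = (2.5067,2.0327)
  v2: (1-0.434)·(0.73,2.75) + 0.434·(0.97,3.11) = (0.8342,2.9062)
  v3: (1-0.434)·(-2.69,1.74) + 0.434·(-1.57,1.95) = (-2.2039,1.8311)
  v4: (1-0.434)·(-2.19,-0.92) + 0.434·(-3.55,-0.91) = (-2.7802,-0.9157)
  v5: (1-0.434)·(-1.99,-1.58) + 0.434·(-3.25,-2.14) = (-2.5368,-1.8230)
  v6: (1-0.434)·(0.66,-4.35) + 0.434·(0.95,-3.32) = (0.7859,-3.9030)
  v7: (1-0.434)·(2.7,-1.06) + 0.434·(4.42,-0.89) = (3.4465,-0.9862)
Shoelace sum Σ(x_i·y_{i+1} − x_{i+1}·y_i):
  i=1: 2.5067·2.9062 − 0.8342·2.0327 = +5.5894 (running +5.5894)
  i=2: 0.8342·1.8311 − -2.2039·2.9062 = +7.9326 (running +13.5219)
  i=3: -2.2039·-0.9157 − -2.7802·1.8311 = +7.1091 (running +20.6310)
  i=4: -2.7802·-1.8230 − -2.5368·-0.9157 = +2.7456 (running +23.3766)
  i=5: -2.5368·-3.9030 − 0.7859·-1.8230 = +11.3339 (running +34.7105)
  i=6: 0.7859·-0.9862 − 3.4465·-3.9030 = +12.6765 (running +47.3870)
  i=7: 3.4465·2.0327 − 2.5067·-0.9862 = +9.4778 (running +56.8648)
Area = |Σ|/2 = |56.8648|/2 = 28.4324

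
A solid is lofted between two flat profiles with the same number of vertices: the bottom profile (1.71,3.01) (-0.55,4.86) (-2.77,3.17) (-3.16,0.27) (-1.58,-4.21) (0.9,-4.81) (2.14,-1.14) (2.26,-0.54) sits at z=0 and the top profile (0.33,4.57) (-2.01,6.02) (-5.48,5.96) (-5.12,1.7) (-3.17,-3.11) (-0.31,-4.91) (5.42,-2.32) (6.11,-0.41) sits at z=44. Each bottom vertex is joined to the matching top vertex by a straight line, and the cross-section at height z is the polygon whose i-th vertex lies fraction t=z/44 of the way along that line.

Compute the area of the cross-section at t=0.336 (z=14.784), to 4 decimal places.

Area at t=0.336: 49.2757

Cross-section at t=0.336: each vertex is (1-t)·p0[i] + t·p1[i].
  v1: (1-0.336)·(1.71,3.01) + 0.336·(0.33,4.57) = (1.2463,3.5342)
  v2: (1-0.336)·(-0.55,4.86) + 0.336·(-2.01,6.02) = (-1.0406,5.2498)
  v3: (1-0.336)·(-2.77,3.17) + 0.336·(-5.48,5.96) = (-3.6806,4.1074)
  v4: (1-0.336)·(-3.16,0.27) + 0.336·(-5.12,1.7) = (-3.8186,0.7505)
  v5: (1-0.336)·(-1.58,-4.21) + 0.336·(-3.17,-3.11) = (-2.1142,-3.8404)
  v6: (1-0.336)·(0.9,-4.81) + 0.336·(-0.31,-4.91) = (0.4934,-4.8436)
  v7: (1-0.336)·(2.14,-1.14) + 0.336·(5.42,-2.32) = (3.2421,-1.5365)
  v8: (1-0.336)·(2.26,-0.54) + 0.336·(6.11,-0.41) = (3.5536,-0.4963)
Shoelace sum Σ(x_i·y_{i+1} − x_{i+1}·y_i):
  i=1: 1.2463·5.2498 − -1.0406·3.5342 = +10.2204 (running +10.2204)
  i=2: -1.0406·4.1074 − -3.6806·5.2498 = +15.0480 (running +25.2684)
  i=3: -3.6806·0.7505 − -3.8186·4.1074 = +12.9223 (running +38.1907)
  i=4: -3.8186·-3.8404 − -2.1142·0.7505 = +16.2515 (running +54.4422)
  i=5: -2.1142·-4.8436 − 0.4934·-3.8404 = +12.1355 (running +66.5778)
  i=6: 0.4934·-1.5365 − 3.2421·-4.8436 = +14.9452 (running +81.5229)
  i=7: 3.2421·-0.4963 − 3.5536·-1.5365 = +3.8509 (running +85.3739)
  i=8: 3.5536·3.5342 − 1.2463·-0.4963 = +13.1776 (running +98.5514)
Area = |Σ|/2 = |98.5514|/2 = 49.2757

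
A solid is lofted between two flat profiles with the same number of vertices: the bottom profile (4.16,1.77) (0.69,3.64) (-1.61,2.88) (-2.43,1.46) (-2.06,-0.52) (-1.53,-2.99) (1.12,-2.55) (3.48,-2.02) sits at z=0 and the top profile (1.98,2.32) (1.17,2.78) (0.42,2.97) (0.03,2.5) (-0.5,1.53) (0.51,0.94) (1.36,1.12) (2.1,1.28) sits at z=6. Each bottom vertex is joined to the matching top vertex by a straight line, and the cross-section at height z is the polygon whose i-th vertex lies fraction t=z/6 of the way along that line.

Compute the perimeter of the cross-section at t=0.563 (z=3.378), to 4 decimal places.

Cross-section at t=0.563: each vertex is (1-t)·p0[i] + t·p1[i].
  v1: (1-0.563)·(4.16,1.77) + 0.563·(1.98,2.32) = (2.9327,2.0796)
  v2: (1-0.563)·(0.69,3.64) + 0.563·(1.17,2.78) = (0.9602,3.1558)
  v3: (1-0.563)·(-1.61,2.88) + 0.563·(0.42,2.97) = (-0.4671,2.9307)
  v4: (1-0.563)·(-2.43,1.46) + 0.563·(0.03,2.5) = (-1.0450,2.0455)
  v5: (1-0.563)·(-2.06,-0.52) + 0.563·(-0.5,1.53) = (-1.1817,0.6341)
  v6: (1-0.563)·(-1.53,-2.99) + 0.563·(0.51,0.94) = (-0.3815,-0.7774)
  v7: (1-0.563)·(1.12,-2.55) + 0.563·(1.36,1.12) = (1.2551,-0.4838)
  v8: (1-0.563)·(3.48,-2.02) + 0.563·(2.1,1.28) = (2.7031,-0.1621)
Perimeter = Σ |v_{i+1} − v_i|:
  edge 1→2: √(-1.9724² + 1.0762²) = 2.2469 (running 2.2469)
  edge 2→3: √(-1.4274² + -0.2252²) = 1.4450 (running 3.6919)
  edge 3→4: √(-0.5779² + -0.8852²) = 1.0571 (running 4.7490)
  edge 4→5: √(-0.1367² + -1.4114²) = 1.4180 (running 6.1670)
  edge 5→6: √(0.8002² + -1.4116²) = 1.6226 (running 7.7896)
  edge 6→7: √(1.6366² + 0.2936²) = 1.6627 (running 9.4523)
  edge 7→8: √(1.4479² + 0.3217²) = 1.4832 (running 10.9356)
  edge 8→1: √(0.2296² + 2.2418²) = 2.2535 (running 13.1891)
Perimeter = 13.1891

Perimeter at t=0.563: 13.1891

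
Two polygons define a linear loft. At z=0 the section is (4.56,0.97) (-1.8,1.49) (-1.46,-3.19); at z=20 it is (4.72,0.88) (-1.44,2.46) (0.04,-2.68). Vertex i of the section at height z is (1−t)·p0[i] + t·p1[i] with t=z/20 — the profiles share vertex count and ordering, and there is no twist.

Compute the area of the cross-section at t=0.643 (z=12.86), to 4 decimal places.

Cross-section at t=0.643: each vertex is (1-t)·p0[i] + t·p1[i].
  v1: (1-0.643)·(4.56,0.97) + 0.643·(4.72,0.88) = (4.6629,0.9121)
  v2: (1-0.643)·(-1.8,1.49) + 0.643·(-1.44,2.46) = (-1.5685,2.1137)
  v3: (1-0.643)·(-1.46,-3.19) + 0.643·(0.04,-2.68) = (-0.4955,-2.8621)
Shoelace sum Σ(x_i·y_{i+1} − x_{i+1}·y_i):
  i=1: 4.6629·2.1137 − -1.5685·0.9121 = +11.2867 (running +11.2867)
  i=2: -1.5685·-2.8621 − -0.4955·2.1137 = +5.5366 (running +16.8232)
  i=3: -0.4955·0.9121 − 4.6629·-2.8621 = +12.8935 (running +29.7168)
Area = |Σ|/2 = |29.7168|/2 = 14.8584

Area at t=0.643: 14.8584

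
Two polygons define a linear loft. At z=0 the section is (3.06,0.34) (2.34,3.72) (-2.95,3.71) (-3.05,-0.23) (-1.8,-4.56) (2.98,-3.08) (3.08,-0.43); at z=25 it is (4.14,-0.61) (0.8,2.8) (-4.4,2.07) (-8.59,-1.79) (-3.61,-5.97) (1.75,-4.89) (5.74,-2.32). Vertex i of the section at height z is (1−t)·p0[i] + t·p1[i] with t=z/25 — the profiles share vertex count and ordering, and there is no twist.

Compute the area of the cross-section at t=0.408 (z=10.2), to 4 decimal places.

Cross-section at t=0.408: each vertex is (1-t)·p0[i] + t·p1[i].
  v1: (1-0.408)·(3.06,0.34) + 0.408·(4.14,-0.61) = (3.5006,-0.0476)
  v2: (1-0.408)·(2.34,3.72) + 0.408·(0.8,2.8) = (1.7117,3.3446)
  v3: (1-0.408)·(-2.95,3.71) + 0.408·(-4.4,2.07) = (-3.5416,3.0409)
  v4: (1-0.408)·(-3.05,-0.23) + 0.408·(-8.59,-1.79) = (-5.3103,-0.8665)
  v5: (1-0.408)·(-1.8,-4.56) + 0.408·(-3.61,-5.97) = (-2.5385,-5.1353)
  v6: (1-0.408)·(2.98,-3.08) + 0.408·(1.75,-4.89) = (2.4782,-3.8185)
  v7: (1-0.408)·(3.08,-0.43) + 0.408·(5.74,-2.32) = (4.1653,-1.2011)
Shoelace sum Σ(x_i·y_{i+1} − x_{i+1}·y_i):
  i=1: 3.5006·3.3446 − 1.7117·-0.0476 = +11.7899 (running +11.7899)
  i=2: 1.7117·3.0409 − -3.5416·3.3446 = +17.0504 (running +28.8402)
  i=3: -3.5416·-0.8665 − -5.3103·3.0409 = +19.2168 (running +48.0570)
  i=4: -5.3103·-5.1353 − -2.5385·-0.8665 = +25.0704 (running +73.1275)
  i=5: -2.5385·-3.8185 − 2.4782·-5.1353 = +22.4192 (running +95.5466)
  i=6: 2.4782·-1.2011 − 4.1653·-3.8185 = +12.9285 (running +108.4751)
  i=7: 4.1653·-0.0476 − 3.5006·-1.2011 = +4.0064 (running +112.4815)
Area = |Σ|/2 = |112.4815|/2 = 56.2408

Area at t=0.408: 56.2408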